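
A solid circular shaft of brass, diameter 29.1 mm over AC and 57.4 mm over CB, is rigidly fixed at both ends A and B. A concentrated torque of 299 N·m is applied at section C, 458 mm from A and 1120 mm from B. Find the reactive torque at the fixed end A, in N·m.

Compatibility: T_A·a/J_AC = T_B·b/J_CB with T_A + T_B = T₀.
J_AC = 7.04×10^-8 m⁴, J_CB = 1.07×10^-6 m⁴, so T_A = T₀·(J_AC/a)/((J_AC/a)+(J_CB/b)) = 41.58 N·m, T_B = 257.4 N·m.

41.6 N·m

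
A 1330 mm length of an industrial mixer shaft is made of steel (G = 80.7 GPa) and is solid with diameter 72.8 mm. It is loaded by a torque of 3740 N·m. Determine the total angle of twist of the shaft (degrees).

J = πd⁴/32 = π(0.0728)⁴/32 = 2.758×10^-6 m⁴.
θ = T·L/(G·J) = 3740 × 1.33 / (80.7×10⁹ × 2.758×10^-6) = 0.02235 rad.

1.28°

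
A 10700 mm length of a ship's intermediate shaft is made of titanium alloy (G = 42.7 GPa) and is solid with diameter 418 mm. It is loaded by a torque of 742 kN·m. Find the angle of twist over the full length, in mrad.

62.0 mrad

J = πd⁴/32 = π(0.418)⁴/32 = 2.997×10^-3 m⁴.
θ = T·L/(G·J) = 742000 × 10.7 / (42.7×10⁹ × 2.997×10^-3) = 0.06204 rad.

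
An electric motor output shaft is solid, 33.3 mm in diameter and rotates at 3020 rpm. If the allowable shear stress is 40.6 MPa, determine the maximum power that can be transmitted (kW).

93.1 kW

J = πd⁴/32 = π(0.0333)⁴/32 = 1.207×10^-7 m⁴.
T_max = τ_allow·J/r = 4.06×10^7 × 1.207×10^-7 / 0.0166 = 294.4 N·m.
ω = 2π·3020/60 = 316.3 rad/s, so P_max = T_max·ω = 9.309×10^4 W.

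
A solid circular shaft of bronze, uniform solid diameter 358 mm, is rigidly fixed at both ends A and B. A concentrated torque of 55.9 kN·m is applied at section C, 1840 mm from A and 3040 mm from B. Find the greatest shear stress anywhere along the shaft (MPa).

With uniform GJ and both ends fixed, compatibility θ_AC = θ_CB gives T_A·a = T_B·b, together with T_A + T_B = T₀.
T_A = T₀·b/(a+b) = 55900·3040/4880 = 34820 N·m; T_B = 21080 N·m.
τ in each portion: τ_AC = 3.87×10^6 Pa, τ_CB = 2.34×10^6 Pa; maximum is in AC.
τ_max = T_AC·r/J = 34820·0.179/1.61×10^-3 = 3.865×10^6 Pa.

3.87 MPa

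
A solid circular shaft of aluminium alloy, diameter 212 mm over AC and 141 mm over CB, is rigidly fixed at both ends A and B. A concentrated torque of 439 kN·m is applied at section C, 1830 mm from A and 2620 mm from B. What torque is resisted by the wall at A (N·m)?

386000 N·m

Compatibility: T_A·a/J_AC = T_B·b/J_CB with T_A + T_B = T₀.
J_AC = 1.98×10^-4 m⁴, J_CB = 3.88×10^-5 m⁴, so T_A = T₀·(J_AC/a)/((J_AC/a)+(J_CB/b)) = 386200 N·m, T_B = 52790 N·m.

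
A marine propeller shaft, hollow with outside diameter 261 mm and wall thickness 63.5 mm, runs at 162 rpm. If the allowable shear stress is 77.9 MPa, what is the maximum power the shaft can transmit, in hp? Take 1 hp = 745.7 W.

J = π(d_o⁴ − d_i⁴)/32 = π(0.261⁴ − 0.134⁴)/32 = 4.239×10^-4 m⁴.
T_max = τ_allow·J/r = 7.79×10^7 × 4.239×10^-4 / 0.131 = 253100 N·m.
ω = 2π·162/60 = 16.96 rad/s, so P_max = T_max·ω = 4.293×10^6 W.

5760 hp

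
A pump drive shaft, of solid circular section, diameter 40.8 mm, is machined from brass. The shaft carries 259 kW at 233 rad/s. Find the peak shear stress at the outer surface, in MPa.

83.4 MPa

ω = 233 rad/s, so T = P/ω = 259×10³ / 233.0 = 1112 N·m.
J = πd⁴/32 = π(0.0408)⁴/32 = 2.720×10^-7 m⁴.
τ_max = T·r/J = 1112 × 0.0204 / 2.720×10^-7 = 8.336×10^7 Pa.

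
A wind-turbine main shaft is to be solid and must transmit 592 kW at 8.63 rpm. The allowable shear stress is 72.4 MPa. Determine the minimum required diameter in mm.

359 mm

ω = 2π·8.63/60 = 0.9037 rad/s, so T = P/ω = 592×10³ / 0.9037 = 655100 N·m.
For a solid shaft τ_max = 16T/(πd³), so d = (16T/(π τ_allow))^(1/3) = (16·655100/(π·7.24×10^7))^(1/3) = 0.3585 m.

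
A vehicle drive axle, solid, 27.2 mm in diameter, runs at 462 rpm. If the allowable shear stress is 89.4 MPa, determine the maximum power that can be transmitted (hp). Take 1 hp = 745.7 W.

J = πd⁴/32 = π(0.0272)⁴/32 = 5.374×10^-8 m⁴.
T_max = τ_allow·J/r = 8.94×10^7 × 5.374×10^-8 / 0.0136 = 353.2 N·m.
ω = 2π·462/60 = 48.38 rad/s, so P_max = T_max·ω = 1.709×10^4 W.

22.9 hp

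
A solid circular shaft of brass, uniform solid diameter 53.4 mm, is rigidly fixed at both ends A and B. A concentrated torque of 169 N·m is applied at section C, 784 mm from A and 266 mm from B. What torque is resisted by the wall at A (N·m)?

42.8 N·m

With uniform GJ and both ends fixed, compatibility θ_AC = θ_CB gives T_A·a = T_B·b, together with T_A + T_B = T₀.
T_A = T₀·b/(a+b) = 169.0·266/1050 = 42.81 N·m; T_B = 126.2 N·m.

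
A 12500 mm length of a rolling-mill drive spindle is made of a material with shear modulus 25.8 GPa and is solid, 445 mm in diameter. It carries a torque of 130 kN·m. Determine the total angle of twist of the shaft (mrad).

16.4 mrad

J = πd⁴/32 = π(0.445)⁴/32 = 3.850×10^-3 m⁴.
θ = T·L/(G·J) = 130000 × 12.5 / (25.8×10⁹ × 3.850×10^-3) = 0.01636 rad.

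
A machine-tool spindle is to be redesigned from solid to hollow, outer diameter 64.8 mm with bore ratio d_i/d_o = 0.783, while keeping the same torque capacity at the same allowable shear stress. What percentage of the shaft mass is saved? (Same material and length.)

47.0 %

Equal τ_max and T ⇒ the solid shaft needs d_s³ = d_o³(1−k⁴), so d_s = 64.8·(1−0.783⁴)^(1/3) = 55.38 mm.
Area ratio A_h/A_s = d_o²(1−k²)/d_s² = (1−k²)/(1−k⁴)^(2/3) = 0.5298.
Mass saving = 1 − 0.5298 = 47.0 %.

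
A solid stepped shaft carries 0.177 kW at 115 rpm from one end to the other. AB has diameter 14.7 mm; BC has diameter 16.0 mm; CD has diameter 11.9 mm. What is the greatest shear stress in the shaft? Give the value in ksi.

ω = 2π·115/60 = 12.04 rad/s, so T = P/ω = 0.177×10³ / 12.04 = 14.70 N·m.
Under the same torque, τ_max = 16T/(πd³) is largest where d is smallest — segment CD (d = 11.9 mm).
τ_max = 16·14.70/(π·(0.0119)³) = 4.442×10^7 Pa.

6.44 ksi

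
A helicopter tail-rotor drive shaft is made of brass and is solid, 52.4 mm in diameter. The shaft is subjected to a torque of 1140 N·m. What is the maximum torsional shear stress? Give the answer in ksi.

J = πd⁴/32 = π(0.0524)⁴/32 = 7.402×10^-7 m⁴.
τ_max = T·r/J = 1140 × 0.0262 / 7.402×10^-7 = 4.035×10^7 Pa.

5.85 ksi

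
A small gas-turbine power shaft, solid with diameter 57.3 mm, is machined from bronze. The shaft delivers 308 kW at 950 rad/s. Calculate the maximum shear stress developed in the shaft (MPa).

8.78 MPa

ω = 950 rad/s, so T = P/ω = 308×10³ / 950.0 = 324.2 N·m.
J = πd⁴/32 = π(0.0573)⁴/32 = 1.058×10^-6 m⁴.
τ_max = T·r/J = 324.2 × 0.0286 / 1.058×10^-6 = 8.777×10^6 Pa.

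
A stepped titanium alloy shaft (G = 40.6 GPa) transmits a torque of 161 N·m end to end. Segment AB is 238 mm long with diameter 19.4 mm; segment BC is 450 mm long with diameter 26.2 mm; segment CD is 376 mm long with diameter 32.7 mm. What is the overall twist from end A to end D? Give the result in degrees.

6.86°

J_AB = π(0.0194)⁴/32 = 1.39×10^-8 m⁴; J_BC = π(0.0262)⁴/32 = 4.63×10^-8 m⁴; J_CD = π(0.0327)⁴/32 = 1.12×10^-7 m⁴.
θ = (T/G)·Σ L_i/J_i = (161.0/40.6×10⁹)·(0.238/1.39×10^-8 + 0.450/4.63×10^-8 + 0.376/1.12×10^-7) = 0.1197 rad.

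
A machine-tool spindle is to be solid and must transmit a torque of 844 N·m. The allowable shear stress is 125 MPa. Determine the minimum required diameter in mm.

For a solid shaft τ_max = 16T/(πd³), so d = (16T/(π τ_allow))^(1/3) = (16·844.0/(π·1.25×10^8))^(1/3) = 0.03252 m.

32.5 mm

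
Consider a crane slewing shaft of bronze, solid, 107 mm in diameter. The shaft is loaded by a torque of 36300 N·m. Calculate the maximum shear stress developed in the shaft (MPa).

J = πd⁴/32 = π(0.107)⁴/32 = 1.287×10^-5 m⁴.
τ_max = T·r/J = 36300 × 0.0535 / 1.287×10^-5 = 1.509×10^8 Pa.

151 MPa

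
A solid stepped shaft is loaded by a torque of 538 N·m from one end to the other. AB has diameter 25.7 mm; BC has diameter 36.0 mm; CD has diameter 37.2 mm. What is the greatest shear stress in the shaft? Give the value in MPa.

Under the same torque, τ_max = 16T/(πd³) is largest where d is smallest — segment AB (d = 25.7 mm).
τ_max = 16·538.0/(π·(0.0257)³) = 1.614×10^8 Pa.

161 MPa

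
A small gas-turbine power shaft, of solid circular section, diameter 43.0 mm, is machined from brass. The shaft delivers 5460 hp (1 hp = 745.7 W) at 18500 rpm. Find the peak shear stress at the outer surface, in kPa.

ω = 2π·18500/60 = 1937 rad/s, so T = P/ω = 5460×745.7 / 1937 = 2102 N·m.
J = πd⁴/32 = π(0.0430)⁴/32 = 3.356×10^-7 m⁴.
τ_max = T·r/J = 2102 × 0.0215 / 3.356×10^-7 = 1.346×10^8 Pa.

135000 kPa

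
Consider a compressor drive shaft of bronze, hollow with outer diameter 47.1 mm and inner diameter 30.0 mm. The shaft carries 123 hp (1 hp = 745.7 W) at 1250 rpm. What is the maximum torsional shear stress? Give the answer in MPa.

ω = 2π·1250/60 = 130.9 rad/s, so T = P/ω = 123×745.7 / 130.9 = 700.7 N·m.
J = π(d_o⁴ − d_i⁴)/32 = π(0.0471⁴ − 0.0300⁴)/32 = 4.036×10^-7 m⁴.
τ_max = T·r/J = 700.7 × 0.0236 / 4.036×10^-7 = 4.088×10^7 Pa.

40.9 MPa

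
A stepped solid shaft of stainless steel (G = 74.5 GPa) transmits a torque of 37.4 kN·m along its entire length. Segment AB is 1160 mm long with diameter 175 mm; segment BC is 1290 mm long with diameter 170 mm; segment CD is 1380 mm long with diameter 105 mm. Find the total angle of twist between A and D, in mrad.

72.3 mrad

J_AB = π(0.175)⁴/32 = 9.21×10^-5 m⁴; J_BC = π(0.170)⁴/32 = 8.20×10^-5 m⁴; J_CD = π(0.105)⁴/32 = 1.19×10^-5 m⁴.
θ = (T/G)·Σ L_i/J_i = (37400/74.5×10⁹)·(1.16/9.21×10^-5 + 1.29/8.20×10^-5 + 1.38/1.19×10^-5) = 0.07228 rad.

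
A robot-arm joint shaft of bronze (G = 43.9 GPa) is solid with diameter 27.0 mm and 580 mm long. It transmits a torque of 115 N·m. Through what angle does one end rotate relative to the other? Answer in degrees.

J = πd⁴/32 = π(0.0270)⁴/32 = 5.217×10^-8 m⁴.
θ = T·L/(G·J) = 115.0 × 0.580 / (43.9×10⁹ × 5.217×10^-8) = 0.02912 rad.

1.67°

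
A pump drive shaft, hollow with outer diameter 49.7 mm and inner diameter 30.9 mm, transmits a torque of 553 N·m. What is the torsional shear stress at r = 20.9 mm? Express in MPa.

J = π(d_o⁴ − d_i⁴)/32 = π(0.0497⁴ − 0.0309⁴)/32 = 5.095×10^-7 m⁴.
Shear stress varies linearly with radius: τ = T·r/J = 553.0 × 0.0209 / 5.095×10^-7 = 2.268×10^7 Pa.

22.7 MPa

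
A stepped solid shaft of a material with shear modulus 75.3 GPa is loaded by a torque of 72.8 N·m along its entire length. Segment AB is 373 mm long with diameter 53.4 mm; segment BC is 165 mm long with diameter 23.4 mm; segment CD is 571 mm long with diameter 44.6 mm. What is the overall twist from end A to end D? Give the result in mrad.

J_AB = π(0.0534)⁴/32 = 7.98×10^-7 m⁴; J_BC = π(0.0234)⁴/32 = 2.94×10^-8 m⁴; J_CD = π(0.0446)⁴/32 = 3.88×10^-7 m⁴.
θ = (T/G)·Σ L_i/J_i = (72.80/75.3×10⁹)·(0.373/7.98×10^-7 + 0.165/2.94×10^-8 + 0.571/3.88×10^-7) = 7.292×10^-3 rad.

7.29 mrad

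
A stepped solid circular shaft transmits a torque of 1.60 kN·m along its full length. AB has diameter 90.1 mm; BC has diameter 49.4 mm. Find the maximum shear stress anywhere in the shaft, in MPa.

67.6 MPa

Under the same torque, τ_max = 16T/(πd³) is largest where d is smallest — segment BC (d = 49.4 mm).
τ_max = 16·1600/(π·(0.0494)³) = 6.759×10^7 Pa.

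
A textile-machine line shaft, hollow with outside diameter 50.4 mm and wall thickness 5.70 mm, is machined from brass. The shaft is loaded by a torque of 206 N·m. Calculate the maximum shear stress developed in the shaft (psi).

J = π(d_o⁴ − d_i⁴)/32 = π(0.0504⁴ − 0.0390⁴)/32 = 4.063×10^-7 m⁴.
τ_max = T·r/J = 206.0 × 0.0252 / 4.063×10^-7 = 1.278×10^7 Pa.

1850 psi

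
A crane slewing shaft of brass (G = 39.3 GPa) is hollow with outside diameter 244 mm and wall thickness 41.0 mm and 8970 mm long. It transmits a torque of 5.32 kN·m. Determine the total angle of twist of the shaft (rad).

0.00433 rad

J = π(d_o⁴ − d_i⁴)/32 = π(0.244⁴ − 0.162⁴)/32 = 2.804×10^-4 m⁴.
θ = T·L/(G·J) = 5320 × 8.97 / (39.3×10⁹ × 2.804×10^-4) = 4.331×10^-3 rad.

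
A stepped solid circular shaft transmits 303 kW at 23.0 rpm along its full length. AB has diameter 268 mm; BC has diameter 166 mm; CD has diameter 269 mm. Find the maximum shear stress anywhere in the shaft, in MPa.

140 MPa

ω = 2π·23.0/60 = 2.409 rad/s, so T = P/ω = 303×10³ / 2.409 = 125800 N·m.
Under the same torque, τ_max = 16T/(πd³) is largest where d is smallest — segment BC (d = 166 mm).
τ_max = 16·125800/(π·(0.166)³) = 1.401×10^8 Pa.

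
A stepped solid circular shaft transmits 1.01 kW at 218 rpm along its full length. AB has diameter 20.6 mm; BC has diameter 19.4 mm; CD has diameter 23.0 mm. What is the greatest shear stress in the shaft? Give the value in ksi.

4.48 ksi

ω = 2π·218/60 = 22.83 rad/s, so T = P/ω = 1.01×10³ / 22.83 = 44.24 N·m.
Under the same torque, τ_max = 16T/(πd³) is largest where d is smallest — segment BC (d = 19.4 mm).
τ_max = 16·44.24/(π·(0.0194)³) = 3.086×10^7 Pa.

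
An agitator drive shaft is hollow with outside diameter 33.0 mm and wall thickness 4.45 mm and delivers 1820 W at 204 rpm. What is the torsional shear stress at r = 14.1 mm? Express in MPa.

ω = 2π·204/60 = 21.36 rad/s, so T = P/ω = 1820 / 21.36 = 85.19 N·m.
J = π(d_o⁴ − d_i⁴)/32 = π(0.0330⁴ − 0.0241⁴)/32 = 8.331×10^-8 m⁴.
Shear stress varies linearly with radius: τ = T·r/J = 85.19 × 0.0141 / 8.331×10^-8 = 1.442×10^7 Pa.

14.4 MPa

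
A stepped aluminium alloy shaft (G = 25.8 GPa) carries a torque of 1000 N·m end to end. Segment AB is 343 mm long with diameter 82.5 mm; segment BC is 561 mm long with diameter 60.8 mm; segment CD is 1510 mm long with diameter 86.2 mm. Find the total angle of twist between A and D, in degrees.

J_AB = π(0.0825)⁴/32 = 4.55×10^-6 m⁴; J_BC = π(0.0608)⁴/32 = 1.34×10^-6 m⁴; J_CD = π(0.0862)⁴/32 = 5.42×10^-6 m⁴.
θ = (T/G)·Σ L_i/J_i = (1000/25.8×10⁹)·(0.343/4.55×10^-6 + 0.561/1.34×10^-6 + 1.51/5.42×10^-6) = 0.02993 rad.

1.71°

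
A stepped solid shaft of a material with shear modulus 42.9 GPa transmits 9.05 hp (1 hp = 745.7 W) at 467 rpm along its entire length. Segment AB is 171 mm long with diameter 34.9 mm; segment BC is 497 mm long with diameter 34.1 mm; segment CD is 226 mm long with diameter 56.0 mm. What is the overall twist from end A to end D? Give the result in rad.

0.0166 rad

ω = 2π·467/60 = 48.90 rad/s, so T = P/ω = 9.05×745.7 / 48.90 = 138.0 N·m.
J_AB = π(0.0349)⁴/32 = 1.46×10^-7 m⁴; J_BC = π(0.0341)⁴/32 = 1.33×10^-7 m⁴; J_CD = π(0.0560)⁴/32 = 9.65×10^-7 m⁴.
θ = (T/G)·Σ L_i/J_i = (138.0/42.9×10⁹)·(0.171/1.46×10^-7 + 0.497/1.33×10^-7 + 0.226/9.65×10^-7) = 0.01657 rad.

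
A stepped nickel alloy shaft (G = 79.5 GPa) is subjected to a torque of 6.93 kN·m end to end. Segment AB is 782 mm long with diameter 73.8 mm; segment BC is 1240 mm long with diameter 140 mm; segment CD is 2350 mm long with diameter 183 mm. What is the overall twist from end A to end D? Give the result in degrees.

1.61°

J_AB = π(0.0738)⁴/32 = 2.91×10^-6 m⁴; J_BC = π(0.140)⁴/32 = 3.77×10^-5 m⁴; J_CD = π(0.183)⁴/32 = 1.10×10^-4 m⁴.
θ = (T/G)·Σ L_i/J_i = (6930/79.5×10⁹)·(0.782/2.91×10^-6 + 1.24/3.77×10^-5 + 2.35/1.10×10^-4) = 0.02813 rad.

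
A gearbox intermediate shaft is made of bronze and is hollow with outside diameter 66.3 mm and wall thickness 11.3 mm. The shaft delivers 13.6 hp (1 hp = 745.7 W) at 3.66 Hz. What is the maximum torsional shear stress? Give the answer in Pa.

ω = 2π·3.66 = 23.00 rad/s, so T = P/ω = 13.6×745.7 / 23.00 = 441.0 N·m.
J = π(d_o⁴ − d_i⁴)/32 = π(0.0663⁴ − 0.0437⁴)/32 = 1.539×10^-6 m⁴.
τ_max = T·r/J = 441.0 × 0.0331 / 1.539×10^-6 = 9.500×10^6 Pa.

9.50e6 Pa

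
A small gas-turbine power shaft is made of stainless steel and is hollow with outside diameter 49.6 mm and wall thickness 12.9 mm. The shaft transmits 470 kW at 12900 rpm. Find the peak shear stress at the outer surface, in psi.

ω = 2π·12900/60 = 1351 rad/s, so T = P/ω = 470×10³ / 1351 = 347.9 N·m.
J = π(d_o⁴ − d_i⁴)/32 = π(0.0496⁴ − 0.0238⁴)/32 = 5.627×10^-7 m⁴.
τ_max = T·r/J = 347.9 × 0.0248 / 5.627×10^-7 = 1.533×10^7 Pa.

2220 psi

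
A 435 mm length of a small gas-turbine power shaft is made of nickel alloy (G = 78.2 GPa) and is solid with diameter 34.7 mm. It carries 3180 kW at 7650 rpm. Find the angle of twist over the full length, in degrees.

8.89°

ω = 2π·7650/60 = 801.1 rad/s, so T = P/ω = 3180×10³ / 801.1 = 3970 N·m.
J = πd⁴/32 = π(0.0347)⁴/32 = 1.423×10^-7 m⁴.
θ = T·L/(G·J) = 3970 × 0.435 / (78.2×10⁹ × 1.423×10^-7) = 0.1551 rad.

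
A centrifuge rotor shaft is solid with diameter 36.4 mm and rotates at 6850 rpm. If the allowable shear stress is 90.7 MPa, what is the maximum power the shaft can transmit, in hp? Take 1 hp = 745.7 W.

826 hp

J = πd⁴/32 = π(0.0364)⁴/32 = 1.723×10^-7 m⁴.
T_max = τ_allow·J/r = 9.07×10^7 × 1.723×10^-7 / 0.0182 = 858.9 N·m.
ω = 2π·6850/60 = 717.3 rad/s, so P_max = T_max·ω = 6.161×10^5 W.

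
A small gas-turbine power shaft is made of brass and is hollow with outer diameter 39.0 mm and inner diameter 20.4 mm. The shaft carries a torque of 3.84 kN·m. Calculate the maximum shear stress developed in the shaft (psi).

J = π(d_o⁴ − d_i⁴)/32 = π(0.0390⁴ − 0.0204⁴)/32 = 2.101×10^-7 m⁴.
τ_max = T·r/J = 3840 × 0.0195 / 2.101×10^-7 = 3.564×10^8 Pa.

51700 psi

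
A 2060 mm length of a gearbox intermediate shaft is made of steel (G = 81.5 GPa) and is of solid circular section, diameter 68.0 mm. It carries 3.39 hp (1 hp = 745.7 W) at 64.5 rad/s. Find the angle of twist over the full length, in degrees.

0.0270°

ω = 64.5 rad/s, so T = P/ω = 3.39×745.7 / 64.50 = 39.19 N·m.
J = πd⁴/32 = π(0.0680)⁴/32 = 2.099×10^-6 m⁴.
θ = T·L/(G·J) = 39.19 × 2.06 / (81.5×10⁹ × 2.099×10^-6) = 4.719×10^-4 rad.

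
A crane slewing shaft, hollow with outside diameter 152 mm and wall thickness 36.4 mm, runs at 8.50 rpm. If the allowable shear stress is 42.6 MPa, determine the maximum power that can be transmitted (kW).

24.2 kW

J = π(d_o⁴ − d_i⁴)/32 = π(0.152⁴ − 0.0792⁴)/32 = 4.854×10^-5 m⁴.
T_max = τ_allow·J/r = 4.26×10^7 × 4.854×10^-5 / 0.0760 = 27210 N·m.
ω = 2π·8.50/60 = 0.8901 rad/s, so P_max = T_max·ω = 2.422×10^4 W.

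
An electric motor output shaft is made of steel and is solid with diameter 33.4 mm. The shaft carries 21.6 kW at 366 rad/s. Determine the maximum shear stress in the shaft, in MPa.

8.07 MPa

ω = 366 rad/s, so T = P/ω = 21.6×10³ / 366.0 = 59.02 N·m.
J = πd⁴/32 = π(0.0334)⁴/32 = 1.222×10^-7 m⁴.
τ_max = T·r/J = 59.02 × 0.0167 / 1.222×10^-7 = 8.067×10^6 Pa.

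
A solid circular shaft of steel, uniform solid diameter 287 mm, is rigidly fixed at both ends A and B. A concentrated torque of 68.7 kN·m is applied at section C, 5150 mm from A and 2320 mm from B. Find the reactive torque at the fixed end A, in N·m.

With uniform GJ and both ends fixed, compatibility θ_AC = θ_CB gives T_A·a = T_B·b, together with T_A + T_B = T₀.
T_A = T₀·b/(a+b) = 68700·2320/7470 = 21340 N·m; T_B = 47360 N·m.

21300 N·m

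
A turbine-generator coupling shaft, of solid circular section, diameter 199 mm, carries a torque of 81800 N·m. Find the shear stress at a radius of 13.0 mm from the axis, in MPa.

6.91 MPa

J = πd⁴/32 = π(0.199)⁴/32 = 1.540×10^-4 m⁴.
Shear stress varies linearly with radius: τ = T·r/J = 81800 × 0.0130 / 1.540×10^-4 = 6.907×10^6 Pa.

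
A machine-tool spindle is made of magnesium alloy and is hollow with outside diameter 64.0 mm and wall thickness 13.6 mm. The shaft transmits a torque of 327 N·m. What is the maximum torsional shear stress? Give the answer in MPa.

7.13 MPa

J = π(d_o⁴ − d_i⁴)/32 = π(0.0640⁴ − 0.0368⁴)/32 = 1.467×10^-6 m⁴.
τ_max = T·r/J = 327.0 × 0.0320 / 1.467×10^-6 = 7.133×10^6 Pa.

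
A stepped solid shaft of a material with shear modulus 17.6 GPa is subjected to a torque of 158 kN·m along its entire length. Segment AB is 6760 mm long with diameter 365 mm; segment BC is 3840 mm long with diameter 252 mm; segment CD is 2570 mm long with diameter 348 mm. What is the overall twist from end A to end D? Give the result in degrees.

J_AB = π(0.365)⁴/32 = 1.74×10^-3 m⁴; J_BC = π(0.252)⁴/32 = 3.96×10^-4 m⁴; J_CD = π(0.348)⁴/32 = 1.44×10^-3 m⁴.
θ = (T/G)·Σ L_i/J_i = (158000/17.6×10⁹)·(6.76/1.74×10^-3 + 3.84/3.96×10^-4 + 2.57/1.44×10^-3) = 0.1379 rad.

7.90°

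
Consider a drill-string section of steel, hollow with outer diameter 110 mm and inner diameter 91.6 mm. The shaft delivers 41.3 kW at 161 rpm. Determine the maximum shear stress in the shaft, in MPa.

18.1 MPa

ω = 2π·161/60 = 16.86 rad/s, so T = P/ω = 41.3×10³ / 16.86 = 2450 N·m.
J = π(d_o⁴ − d_i⁴)/32 = π(0.110⁴ − 0.0916⁴)/32 = 7.462×10^-6 m⁴.
τ_max = T·r/J = 2450 × 0.0550 / 7.462×10^-6 = 1.805×10^7 Pa.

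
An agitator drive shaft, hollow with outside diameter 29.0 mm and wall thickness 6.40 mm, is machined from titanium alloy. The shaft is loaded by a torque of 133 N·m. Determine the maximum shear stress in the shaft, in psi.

J = π(d_o⁴ − d_i⁴)/32 = π(0.0290⁴ − 0.0162⁴)/32 = 6.268×10^-8 m⁴.
τ_max = T·r/J = 133.0 × 0.0145 / 6.268×10^-8 = 3.077×10^7 Pa.

4460 psi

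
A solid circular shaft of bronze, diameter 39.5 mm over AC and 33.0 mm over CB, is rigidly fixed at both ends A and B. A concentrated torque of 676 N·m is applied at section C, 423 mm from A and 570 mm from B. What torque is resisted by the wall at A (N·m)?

497 N·m

Compatibility: T_A·a/J_AC = T_B·b/J_CB with T_A + T_B = T₀.
J_AC = 2.39×10^-7 m⁴, J_CB = 1.16×10^-7 m⁴, so T_A = T₀·(J_AC/a)/((J_AC/a)+(J_CB/b)) = 496.5 N·m, T_B = 179.5 N·m.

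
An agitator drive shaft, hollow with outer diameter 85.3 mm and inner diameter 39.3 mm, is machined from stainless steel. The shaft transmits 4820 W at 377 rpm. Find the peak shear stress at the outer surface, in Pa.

1.05e6 Pa

ω = 2π·377/60 = 39.48 rad/s, so T = P/ω = 4820 / 39.48 = 122.1 N·m.
J = π(d_o⁴ − d_i⁴)/32 = π(0.0853⁴ − 0.0393⁴)/32 = 4.963×10^-6 m⁴.
τ_max = T·r/J = 122.1 × 0.0427 / 4.963×10^-6 = 1.049×10^6 Pa.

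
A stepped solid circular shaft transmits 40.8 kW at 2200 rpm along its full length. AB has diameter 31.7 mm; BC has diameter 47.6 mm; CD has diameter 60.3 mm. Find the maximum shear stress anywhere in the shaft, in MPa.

28.3 MPa

ω = 2π·2200/60 = 230.4 rad/s, so T = P/ω = 40.8×10³ / 230.4 = 177.1 N·m.
Under the same torque, τ_max = 16T/(πd³) is largest where d is smallest — segment AB (d = 31.7 mm).
τ_max = 16·177.1/(π·(0.0317)³) = 2.831×10^7 Pa.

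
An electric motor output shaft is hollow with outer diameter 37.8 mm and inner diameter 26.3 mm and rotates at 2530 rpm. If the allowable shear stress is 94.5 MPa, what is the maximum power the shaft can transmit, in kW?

203 kW

J = π(d_o⁴ − d_i⁴)/32 = π(0.0378⁴ − 0.0263⁴)/32 = 1.535×10^-7 m⁴.
T_max = τ_allow·J/r = 9.45×10^7 × 1.535×10^-7 / 0.0189 = 767.3 N·m.
ω = 2π·2530/60 = 264.9 rad/s, so P_max = T_max·ω = 2.033×10^5 W.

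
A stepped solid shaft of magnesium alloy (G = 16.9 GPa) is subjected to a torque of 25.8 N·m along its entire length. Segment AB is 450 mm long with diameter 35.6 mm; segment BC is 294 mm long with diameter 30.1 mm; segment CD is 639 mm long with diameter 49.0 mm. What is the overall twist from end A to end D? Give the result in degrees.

0.667°

J_AB = π(0.0356)⁴/32 = 1.58×10^-7 m⁴; J_BC = π(0.0301)⁴/32 = 8.06×10^-8 m⁴; J_CD = π(0.0490)⁴/32 = 5.66×10^-7 m⁴.
θ = (T/G)·Σ L_i/J_i = (25.80/16.9×10⁹)·(0.450/1.58×10^-7 + 0.294/8.06×10^-8 + 0.639/5.66×10^-7) = 0.01165 rad.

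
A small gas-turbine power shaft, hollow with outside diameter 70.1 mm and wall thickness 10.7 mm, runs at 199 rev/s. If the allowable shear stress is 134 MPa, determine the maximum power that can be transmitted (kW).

8690 kW

J = π(d_o⁴ − d_i⁴)/32 = π(0.0701⁴ − 0.0487⁴)/32 = 1.818×10^-6 m⁴.
T_max = τ_allow·J/r = 1.34×10^8 × 1.818×10^-6 / 0.0350 = 6952 N·m.
ω = 2π·199 = 1250 rad/s, so P_max = T_max·ω = 8.693×10^6 W.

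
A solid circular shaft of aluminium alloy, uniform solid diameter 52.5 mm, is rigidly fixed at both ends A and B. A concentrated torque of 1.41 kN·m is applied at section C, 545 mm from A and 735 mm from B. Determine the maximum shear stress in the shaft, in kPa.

28500 kPa

With uniform GJ and both ends fixed, compatibility θ_AC = θ_CB gives T_A·a = T_B·b, together with T_A + T_B = T₀.
T_A = T₀·b/(a+b) = 1410·735/1280 = 809.6 N·m; T_B = 600.4 N·m.
τ in each portion: τ_AC = 2.85×10^7 Pa, τ_CB = 2.11×10^7 Pa; maximum is in AC.
τ_max = T_AC·r/J = 809.6·0.0262/7.46×10^-7 = 2.850×10^7 Pa.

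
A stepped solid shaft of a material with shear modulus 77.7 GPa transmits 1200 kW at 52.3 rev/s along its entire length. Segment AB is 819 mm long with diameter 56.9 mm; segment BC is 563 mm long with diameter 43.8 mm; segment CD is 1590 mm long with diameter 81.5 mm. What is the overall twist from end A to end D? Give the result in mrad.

128 mrad

ω = 2π·52.3 = 328.6 rad/s, so T = P/ω = 1200×10³ / 328.6 = 3652 N·m.
J_AB = π(0.0569)⁴/32 = 1.03×10^-6 m⁴; J_BC = π(0.0438)⁴/32 = 3.61×10^-7 m⁴; J_CD = π(0.0815)⁴/32 = 4.33×10^-6 m⁴.
θ = (T/G)·Σ L_i/J_i = (3652/77.7×10⁹)·(0.819/1.03×10^-6 + 0.563/3.61×10^-7 + 1.59/4.33×10^-6) = 0.1279 rad.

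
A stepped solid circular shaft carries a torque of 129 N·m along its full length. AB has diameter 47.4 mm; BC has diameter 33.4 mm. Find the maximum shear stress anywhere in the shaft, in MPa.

17.6 MPa

Under the same torque, τ_max = 16T/(πd³) is largest where d is smallest — segment BC (d = 33.4 mm).
τ_max = 16·129.0/(π·(0.0334)³) = 1.763×10^7 Pa.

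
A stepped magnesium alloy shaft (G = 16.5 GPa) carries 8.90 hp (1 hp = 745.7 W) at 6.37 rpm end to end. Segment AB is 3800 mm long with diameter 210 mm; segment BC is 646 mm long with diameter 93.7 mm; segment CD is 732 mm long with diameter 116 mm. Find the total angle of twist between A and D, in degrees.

ω = 2π·6.37/60 = 0.6671 rad/s, so T = P/ω = 8.90×745.7 / 0.6671 = 9949 N·m.
J_AB = π(0.210)⁴/32 = 1.91×10^-4 m⁴; J_BC = π(0.0937)⁴/32 = 7.57×10^-6 m⁴; J_CD = π(0.116)⁴/32 = 1.78×10^-5 m⁴.
θ = (T/G)·Σ L_i/J_i = (9949/16.5×10⁹)·(3.80/1.91×10^-4 + 0.646/7.57×10^-6 + 0.732/1.78×10^-5) = 0.08830 rad.

5.06°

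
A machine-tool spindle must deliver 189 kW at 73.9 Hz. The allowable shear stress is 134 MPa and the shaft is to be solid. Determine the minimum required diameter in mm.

ω = 2π·73.9 = 464.3 rad/s, so T = P/ω = 189×10³ / 464.3 = 407.0 N·m.
For a solid shaft τ_max = 16T/(πd³), so d = (16T/(π τ_allow))^(1/3) = (16·407.0/(π·1.34×10^8))^(1/3) = 0.02492 m.

24.9 mm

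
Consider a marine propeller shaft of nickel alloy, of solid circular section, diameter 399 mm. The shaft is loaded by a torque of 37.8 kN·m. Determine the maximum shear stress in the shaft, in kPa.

J = πd⁴/32 = π(0.399)⁴/32 = 2.488×10^-3 m⁴.
τ_max = T·r/J = 37800 × 0.200 / 2.488×10^-3 = 3.031×10^6 Pa.

3030 kPa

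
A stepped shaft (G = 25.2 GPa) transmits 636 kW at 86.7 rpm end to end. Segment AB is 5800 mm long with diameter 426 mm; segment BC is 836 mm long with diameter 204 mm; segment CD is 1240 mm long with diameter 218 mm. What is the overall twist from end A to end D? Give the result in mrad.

ω = 2π·86.7/60 = 9.079 rad/s, so T = P/ω = 636×10³ / 9.079 = 70050 N·m.
J_AB = π(0.426)⁴/32 = 3.23×10^-3 m⁴; J_BC = π(0.204)⁴/32 = 1.70×10^-4 m⁴; J_CD = π(0.218)⁴/32 = 2.22×10^-4 m⁴.
θ = (T/G)·Σ L_i/J_i = (70050/25.2×10⁹)·(5.80/3.23×10^-3 + 0.836/1.70×10^-4 + 1.24/2.22×10^-4) = 0.03420 rad.

34.2 mrad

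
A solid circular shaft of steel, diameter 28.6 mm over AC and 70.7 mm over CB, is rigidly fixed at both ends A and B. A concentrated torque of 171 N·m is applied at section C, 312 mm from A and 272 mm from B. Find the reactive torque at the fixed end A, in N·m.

Compatibility: T_A·a/J_AC = T_B·b/J_CB with T_A + T_B = T₀.
J_AC = 6.57×10^-8 m⁴, J_CB = 2.45×10^-6 m⁴, so T_A = T₀·(J_AC/a)/((J_AC/a)+(J_CB/b)) = 3.901 N·m, T_B = 167.1 N·m.

3.90 N·m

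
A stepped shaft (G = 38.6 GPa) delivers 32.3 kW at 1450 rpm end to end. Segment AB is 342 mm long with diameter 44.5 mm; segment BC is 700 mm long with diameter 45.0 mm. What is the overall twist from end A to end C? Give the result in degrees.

0.830°

ω = 2π·1450/60 = 151.8 rad/s, so T = P/ω = 32.3×10³ / 151.8 = 212.7 N·m.
J_AB = π(0.0445)⁴/32 = 3.85×10^-7 m⁴; J_BC = π(0.0450)⁴/32 = 4.03×10^-7 m⁴.
θ = (T/G)·Σ L_i/J_i = (212.7/38.6×10⁹)·(0.342/3.85×10^-7 + 0.700/4.03×10^-7) = 0.01448 rad.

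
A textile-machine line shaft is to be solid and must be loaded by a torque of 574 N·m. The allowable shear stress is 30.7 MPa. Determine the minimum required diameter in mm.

For a solid shaft τ_max = 16T/(πd³), so d = (16T/(π τ_allow))^(1/3) = (16·574.0/(π·3.07×10^7))^(1/3) = 0.04566 m.

45.7 mm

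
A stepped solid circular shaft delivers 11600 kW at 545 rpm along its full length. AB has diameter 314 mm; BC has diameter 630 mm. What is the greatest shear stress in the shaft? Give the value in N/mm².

ω = 2π·545/60 = 57.07 rad/s, so T = P/ω = 11600×10³ / 57.07 = 203300 N·m.
Under the same torque, τ_max = 16T/(πd³) is largest where d is smallest — segment AB (d = 314 mm).
τ_max = 16·203300/(π·(0.314)³) = 3.344×10^7 Pa.

33.4 N/mm²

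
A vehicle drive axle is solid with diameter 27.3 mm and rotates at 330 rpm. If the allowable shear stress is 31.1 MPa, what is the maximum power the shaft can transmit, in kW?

4.29 kW

J = πd⁴/32 = π(0.0273)⁴/32 = 5.453×10^-8 m⁴.
T_max = τ_allow·J/r = 3.11×10^7 × 5.453×10^-8 / 0.0137 = 124.2 N·m.
ω = 2π·330/60 = 34.56 rad/s, so P_max = T_max·ω = 4294 W.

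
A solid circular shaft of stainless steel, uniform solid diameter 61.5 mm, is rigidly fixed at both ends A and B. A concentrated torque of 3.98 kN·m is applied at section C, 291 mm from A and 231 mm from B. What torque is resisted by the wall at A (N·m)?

1760 N·m

With uniform GJ and both ends fixed, compatibility θ_AC = θ_CB gives T_A·a = T_B·b, together with T_A + T_B = T₀.
T_A = T₀·b/(a+b) = 3980·231/522.0 = 1761 N·m; T_B = 2219 N·m.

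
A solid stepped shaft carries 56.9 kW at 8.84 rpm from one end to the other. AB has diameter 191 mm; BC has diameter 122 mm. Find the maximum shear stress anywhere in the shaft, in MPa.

ω = 2π·8.84/60 = 0.9257 rad/s, so T = P/ω = 56.9×10³ / 0.9257 = 61470 N·m.
Under the same torque, τ_max = 16T/(πd³) is largest where d is smallest — segment BC (d = 122 mm).
τ_max = 16·61470/(π·(0.122)³) = 1.724×10^8 Pa.

172 MPa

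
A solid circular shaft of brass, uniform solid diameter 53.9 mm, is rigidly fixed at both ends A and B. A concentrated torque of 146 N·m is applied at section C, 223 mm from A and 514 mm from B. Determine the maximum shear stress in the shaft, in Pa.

With uniform GJ and both ends fixed, compatibility θ_AC = θ_CB gives T_A·a = T_B·b, together with T_A + T_B = T₀.
T_A = T₀·b/(a+b) = 146.0·514/737.0 = 101.8 N·m; T_B = 44.18 N·m.
τ in each portion: τ_AC = 3.31×10^6 Pa, τ_CB = 1.44×10^6 Pa; maximum is in AC.
τ_max = T_AC·r/J = 101.8·0.0269/8.29×10^-7 = 3.312×10^6 Pa.

3.31e6 Pa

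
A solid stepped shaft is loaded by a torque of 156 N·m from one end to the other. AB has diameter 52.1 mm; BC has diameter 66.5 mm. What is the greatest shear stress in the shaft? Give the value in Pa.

5.62e6 Pa

Under the same torque, τ_max = 16T/(πd³) is largest where d is smallest — segment AB (d = 52.1 mm).
τ_max = 16·156.0/(π·(0.0521)³) = 5.618×10^6 Pa.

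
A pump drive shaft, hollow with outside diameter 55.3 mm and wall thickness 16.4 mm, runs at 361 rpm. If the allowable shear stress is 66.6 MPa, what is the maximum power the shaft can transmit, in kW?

J = π(d_o⁴ − d_i⁴)/32 = π(0.0553⁴ − 0.0225⁴)/32 = 8.930×10^-7 m⁴.
T_max = τ_allow·J/r = 6.66×10^7 × 8.930×10^-7 / 0.0276 = 2151 N·m.
ω = 2π·361/60 = 37.80 rad/s, so P_max = T_max·ω = 8.131×10^4 W.

81.3 kW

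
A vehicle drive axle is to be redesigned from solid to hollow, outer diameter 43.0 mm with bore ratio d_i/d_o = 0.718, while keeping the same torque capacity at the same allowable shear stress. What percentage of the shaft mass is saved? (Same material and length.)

40.5 %

Equal τ_max and T ⇒ the solid shaft needs d_s³ = d_o³(1−k⁴), so d_s = 43.0·(1−0.718⁴)^(1/3) = 38.79 mm.
Area ratio A_h/A_s = d_o²(1−k²)/d_s² = (1−k²)/(1−k⁴)^(2/3) = 0.5953.
Mass saving = 1 − 0.5953 = 40.5 %.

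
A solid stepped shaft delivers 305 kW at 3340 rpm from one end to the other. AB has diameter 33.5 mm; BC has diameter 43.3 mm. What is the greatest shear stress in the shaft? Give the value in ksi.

17.1 ksi

ω = 2π·3340/60 = 349.8 rad/s, so T = P/ω = 305×10³ / 349.8 = 872.0 N·m.
Under the same torque, τ_max = 16T/(πd³) is largest where d is smallest — segment AB (d = 33.5 mm).
τ_max = 16·872.0/(π·(0.0335)³) = 1.181×10^8 Pa.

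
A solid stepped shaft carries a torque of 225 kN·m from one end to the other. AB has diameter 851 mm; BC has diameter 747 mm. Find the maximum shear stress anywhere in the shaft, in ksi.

0.399 ksi

Under the same torque, τ_max = 16T/(πd³) is largest where d is smallest — segment BC (d = 747 mm).
τ_max = 16·225000/(π·(0.747)³) = 2.749×10^6 Pa.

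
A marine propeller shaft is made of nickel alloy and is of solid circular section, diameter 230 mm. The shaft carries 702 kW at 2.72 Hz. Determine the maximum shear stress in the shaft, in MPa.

ω = 2π·2.72 = 17.09 rad/s, so T = P/ω = 702×10³ / 17.09 = 41080 N·m.
J = πd⁴/32 = π(0.230)⁴/32 = 2.747×10^-4 m⁴.
τ_max = T·r/J = 41080 × 0.115 / 2.747×10^-4 = 1.719×10^7 Pa.

17.2 MPa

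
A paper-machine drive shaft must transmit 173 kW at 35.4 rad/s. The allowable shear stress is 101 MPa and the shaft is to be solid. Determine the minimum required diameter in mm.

62.7 mm

ω = 35.4 rad/s, so T = P/ω = 173×10³ / 35.40 = 4887 N·m.
For a solid shaft τ_max = 16T/(πd³), so d = (16T/(π τ_allow))^(1/3) = (16·4887/(π·1.01×10^8))^(1/3) = 0.06269 m.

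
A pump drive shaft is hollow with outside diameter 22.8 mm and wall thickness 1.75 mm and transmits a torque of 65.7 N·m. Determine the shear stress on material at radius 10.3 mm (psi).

7600 psi

J = π(d_o⁴ − d_i⁴)/32 = π(0.0228⁴ − 0.0193⁴)/32 = 1.291×10^-8 m⁴.
Shear stress varies linearly with radius: τ = T·r/J = 65.70 × 0.0103 / 1.291×10^-8 = 5.242×10^7 Pa.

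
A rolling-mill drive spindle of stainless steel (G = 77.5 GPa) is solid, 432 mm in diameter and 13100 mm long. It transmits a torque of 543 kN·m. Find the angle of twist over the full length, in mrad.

26.8 mrad

J = πd⁴/32 = π(0.432)⁴/32 = 3.419×10^-3 m⁴.
θ = T·L/(G·J) = 543000 × 13.1 / (77.5×10⁹ × 3.419×10^-3) = 0.02684 rad.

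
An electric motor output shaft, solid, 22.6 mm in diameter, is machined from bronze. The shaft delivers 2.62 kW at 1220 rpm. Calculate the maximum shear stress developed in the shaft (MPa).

9.05 MPa

ω = 2π·1220/60 = 127.8 rad/s, so T = P/ω = 2.62×10³ / 127.8 = 20.51 N·m.
J = πd⁴/32 = π(0.0226)⁴/32 = 2.561×10^-8 m⁴.
τ_max = T·r/J = 20.51 × 0.0113 / 2.561×10^-8 = 9.048×10^6 Pa.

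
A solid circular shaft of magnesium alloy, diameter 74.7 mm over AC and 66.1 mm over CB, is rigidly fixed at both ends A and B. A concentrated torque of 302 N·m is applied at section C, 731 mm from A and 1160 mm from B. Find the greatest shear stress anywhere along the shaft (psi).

Compatibility: T_A·a/J_AC = T_B·b/J_CB with T_A + T_B = T₀.
J_AC = 3.06×10^-6 m⁴, J_CB = 1.87×10^-6 m⁴, so T_A = T₀·(J_AC/a)/((J_AC/a)+(J_CB/b)) = 217.8 N·m, T_B = 84.16 N·m.
τ in each portion: τ_AC = 2.66×10^6 Pa, τ_CB = 1.48×10^6 Pa; maximum is in AC.
τ_max = T_AC·r/J = 217.8·0.0374/3.06×10^-6 = 2.662×10^6 Pa.

386 psi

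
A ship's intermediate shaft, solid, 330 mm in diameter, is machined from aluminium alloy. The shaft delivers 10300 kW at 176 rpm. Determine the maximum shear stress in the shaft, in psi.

ω = 2π·176/60 = 18.43 rad/s, so T = P/ω = 10300×10³ / 18.43 = 558900 N·m.
J = πd⁴/32 = π(0.330)⁴/32 = 1.164×10^-3 m⁴.
τ_max = T·r/J = 558900 × 0.165 / 1.164×10^-3 = 7.920×10^7 Pa.

11500 psi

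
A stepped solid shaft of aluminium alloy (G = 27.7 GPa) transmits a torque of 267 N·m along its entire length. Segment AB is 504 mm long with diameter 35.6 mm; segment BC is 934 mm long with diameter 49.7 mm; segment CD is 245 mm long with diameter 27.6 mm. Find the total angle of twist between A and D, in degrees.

J_AB = π(0.0356)⁴/32 = 1.58×10^-7 m⁴; J_BC = π(0.0497)⁴/32 = 5.99×10^-7 m⁴; J_CD = π(0.0276)⁴/32 = 5.70×10^-8 m⁴.
θ = (T/G)·Σ L_i/J_i = (267.0/27.7×10⁹)·(0.504/1.58×10^-7 + 0.934/5.99×10^-7 + 0.245/5.70×10^-8) = 0.08729 rad.

5.00°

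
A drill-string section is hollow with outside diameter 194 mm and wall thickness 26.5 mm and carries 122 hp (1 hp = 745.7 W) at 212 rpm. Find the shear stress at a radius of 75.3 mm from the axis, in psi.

446 psi

ω = 2π·212/60 = 22.20 rad/s, so T = P/ω = 122×745.7 / 22.20 = 4098 N·m.
J = π(d_o⁴ − d_i⁴)/32 = π(0.194⁴ − 0.141⁴)/32 = 1.003×10^-4 m⁴.
Shear stress varies linearly with radius: τ = T·r/J = 4098 × 0.0753 / 1.003×10^-4 = 3.078×10^6 Pa.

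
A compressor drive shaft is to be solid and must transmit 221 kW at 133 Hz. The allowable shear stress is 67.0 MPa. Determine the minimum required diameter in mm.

27.2 mm

ω = 2π·133 = 835.7 rad/s, so T = P/ω = 221×10³ / 835.7 = 264.5 N·m.
For a solid shaft τ_max = 16T/(πd³), so d = (16T/(π τ_allow))^(1/3) = (16·264.5/(π·6.70×10^7))^(1/3) = 0.02719 m.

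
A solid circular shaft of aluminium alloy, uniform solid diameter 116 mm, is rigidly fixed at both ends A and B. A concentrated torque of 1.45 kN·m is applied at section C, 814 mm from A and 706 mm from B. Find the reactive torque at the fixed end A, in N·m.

With uniform GJ and both ends fixed, compatibility θ_AC = θ_CB gives T_A·a = T_B·b, together with T_A + T_B = T₀.
T_A = T₀·b/(a+b) = 1450·706/1520 = 673.5 N·m; T_B = 776.5 N·m.

673 N·m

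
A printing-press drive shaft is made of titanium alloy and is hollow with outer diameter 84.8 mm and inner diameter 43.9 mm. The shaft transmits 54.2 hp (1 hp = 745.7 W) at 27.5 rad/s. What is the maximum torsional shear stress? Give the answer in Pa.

1.32e7 Pa

ω = 27.5 rad/s, so T = P/ω = 54.2×745.7 / 27.50 = 1470 N·m.
J = π(d_o⁴ − d_i⁴)/32 = π(0.0848⁴ − 0.0439⁴)/32 = 4.712×10^-6 m⁴.
τ_max = T·r/J = 1470 × 0.0424 / 4.712×10^-6 = 1.322×10^7 Pa.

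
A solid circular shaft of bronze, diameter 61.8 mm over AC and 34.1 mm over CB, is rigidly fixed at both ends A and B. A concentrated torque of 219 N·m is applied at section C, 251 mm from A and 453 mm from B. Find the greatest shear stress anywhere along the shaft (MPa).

4.49 MPa

Compatibility: T_A·a/J_AC = T_B·b/J_CB with T_A + T_B = T₀.
J_AC = 1.43×10^-6 m⁴, J_CB = 1.33×10^-7 m⁴, so T_A = T₀·(J_AC/a)/((J_AC/a)+(J_CB/b)) = 208.3 N·m, T_B = 10.70 N·m.
τ in each portion: τ_AC = 4.49×10^6 Pa, τ_CB = 1.37×10^6 Pa; maximum is in AC.
τ_max = T_AC·r/J = 208.3·0.0309/1.43×10^-6 = 4.495×10^6 Pa.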